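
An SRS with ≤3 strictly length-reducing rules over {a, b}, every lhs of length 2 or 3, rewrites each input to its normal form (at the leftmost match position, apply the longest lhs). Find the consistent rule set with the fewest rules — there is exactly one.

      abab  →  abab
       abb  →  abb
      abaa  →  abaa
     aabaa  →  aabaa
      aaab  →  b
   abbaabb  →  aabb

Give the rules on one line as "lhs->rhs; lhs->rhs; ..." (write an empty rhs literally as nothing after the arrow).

  | abab
  | abb
  | abaa
  | aabaa

aaa->; bba->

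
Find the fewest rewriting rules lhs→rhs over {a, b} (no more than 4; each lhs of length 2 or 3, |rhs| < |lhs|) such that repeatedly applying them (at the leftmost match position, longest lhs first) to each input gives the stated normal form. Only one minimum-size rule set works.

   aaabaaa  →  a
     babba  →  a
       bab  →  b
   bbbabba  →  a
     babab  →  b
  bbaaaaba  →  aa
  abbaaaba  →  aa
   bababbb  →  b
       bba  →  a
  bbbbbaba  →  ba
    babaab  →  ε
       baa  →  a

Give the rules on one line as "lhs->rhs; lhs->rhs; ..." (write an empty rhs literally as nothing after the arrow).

  | aaabaaa => abaaa => aaa => a
  | babba => bba => a
  | bab => b
  | bbbabba => babba => bba => a

aaa->a; ab->; baa->a; bb->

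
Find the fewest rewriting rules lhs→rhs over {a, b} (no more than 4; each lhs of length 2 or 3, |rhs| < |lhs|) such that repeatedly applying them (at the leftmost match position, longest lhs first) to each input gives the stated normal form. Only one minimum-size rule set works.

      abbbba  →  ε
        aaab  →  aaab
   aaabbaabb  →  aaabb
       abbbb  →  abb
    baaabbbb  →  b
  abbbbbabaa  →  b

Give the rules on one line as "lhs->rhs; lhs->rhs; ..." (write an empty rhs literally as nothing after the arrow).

  | abbbba => abba => aba => ε
  | aaab
  | aaabbaabb => aaabaabb => aaabb
  | abbbb => abb

aba->; ba->b; bba->ba; bbb->b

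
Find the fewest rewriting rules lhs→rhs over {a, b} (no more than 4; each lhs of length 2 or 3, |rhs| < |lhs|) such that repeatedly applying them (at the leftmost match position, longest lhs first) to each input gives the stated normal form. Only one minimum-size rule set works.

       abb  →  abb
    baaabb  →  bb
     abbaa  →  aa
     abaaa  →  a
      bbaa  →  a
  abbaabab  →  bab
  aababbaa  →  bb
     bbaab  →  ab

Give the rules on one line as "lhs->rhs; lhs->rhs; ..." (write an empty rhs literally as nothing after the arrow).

  | abb
  | baaabb => bbabb => bb
  | abbaa => aa
  | abaaa => abba => a

aab->b; baa->bb; bba->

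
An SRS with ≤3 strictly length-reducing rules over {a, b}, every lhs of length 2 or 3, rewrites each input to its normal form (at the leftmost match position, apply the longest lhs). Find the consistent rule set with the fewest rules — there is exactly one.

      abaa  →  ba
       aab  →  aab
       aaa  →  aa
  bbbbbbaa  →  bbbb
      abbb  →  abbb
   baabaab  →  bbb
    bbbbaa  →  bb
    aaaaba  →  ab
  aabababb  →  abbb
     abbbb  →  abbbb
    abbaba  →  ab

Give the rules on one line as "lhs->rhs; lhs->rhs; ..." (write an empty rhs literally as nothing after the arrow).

  | abaa => ba
  | aab
  | aaa => aa
  | bbbbbbaa => bbbbba => bbbb

aaa->aa; aba->b; bba->b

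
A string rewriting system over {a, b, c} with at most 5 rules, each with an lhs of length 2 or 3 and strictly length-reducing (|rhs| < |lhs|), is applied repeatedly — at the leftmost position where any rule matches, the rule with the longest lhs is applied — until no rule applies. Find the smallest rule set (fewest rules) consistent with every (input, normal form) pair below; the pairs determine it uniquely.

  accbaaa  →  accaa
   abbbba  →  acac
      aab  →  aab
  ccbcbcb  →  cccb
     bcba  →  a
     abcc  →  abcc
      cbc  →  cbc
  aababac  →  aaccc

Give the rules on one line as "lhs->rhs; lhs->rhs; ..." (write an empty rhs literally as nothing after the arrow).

  | accbaaa => accaa
  | abbbba => acaba => acac
  | aab
  | ccbcbcb => cccb

ba->c; baa->a; bbb->ca; bcb->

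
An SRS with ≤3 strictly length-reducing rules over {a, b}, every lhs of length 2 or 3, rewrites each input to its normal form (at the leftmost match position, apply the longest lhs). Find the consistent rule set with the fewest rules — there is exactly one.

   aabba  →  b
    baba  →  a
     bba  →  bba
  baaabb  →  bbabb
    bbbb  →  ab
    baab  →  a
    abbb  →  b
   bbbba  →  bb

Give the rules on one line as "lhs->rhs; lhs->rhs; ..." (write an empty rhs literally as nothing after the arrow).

  | aabba => bbba => aa => b
  | baba => bbb => a
  | bba
  | baaabb => bbabb

aa->b; aba->bb; bbb->a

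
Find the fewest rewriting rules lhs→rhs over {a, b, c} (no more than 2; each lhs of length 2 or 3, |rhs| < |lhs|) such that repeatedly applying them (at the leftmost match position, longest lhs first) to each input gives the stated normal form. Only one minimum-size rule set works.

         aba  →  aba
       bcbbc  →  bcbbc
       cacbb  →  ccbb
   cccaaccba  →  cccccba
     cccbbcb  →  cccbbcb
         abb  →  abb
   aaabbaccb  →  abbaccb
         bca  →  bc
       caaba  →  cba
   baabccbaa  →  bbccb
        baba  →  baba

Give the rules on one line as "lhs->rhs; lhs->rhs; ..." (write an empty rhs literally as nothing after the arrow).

  | aba
  | bcbbc
  | cacbb => ccbb
  | cccaaccba => cccaccba => cccccba

aa->; ca->c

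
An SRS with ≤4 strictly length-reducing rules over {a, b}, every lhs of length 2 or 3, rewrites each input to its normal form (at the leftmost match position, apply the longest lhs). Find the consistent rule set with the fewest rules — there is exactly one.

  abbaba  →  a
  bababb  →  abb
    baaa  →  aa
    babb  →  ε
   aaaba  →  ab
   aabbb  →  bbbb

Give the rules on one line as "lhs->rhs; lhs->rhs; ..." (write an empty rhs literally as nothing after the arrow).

  | abbaba => abbaa => aba => a
  | bababb => baabb => abb
  | baaa => aa
  | babb => bab => ba => ε

aab->bb; ba->; bab->ba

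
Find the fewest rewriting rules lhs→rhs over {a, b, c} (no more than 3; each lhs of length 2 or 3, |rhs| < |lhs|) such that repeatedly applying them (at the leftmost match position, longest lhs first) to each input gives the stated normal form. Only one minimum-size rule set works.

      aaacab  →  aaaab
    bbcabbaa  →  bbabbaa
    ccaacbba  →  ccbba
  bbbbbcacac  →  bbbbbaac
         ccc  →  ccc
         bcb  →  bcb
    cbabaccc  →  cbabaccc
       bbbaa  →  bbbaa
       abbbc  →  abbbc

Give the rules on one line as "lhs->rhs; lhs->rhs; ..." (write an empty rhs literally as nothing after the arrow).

ca->a; caa->

  | aaacab => aaaab
  | bbcabbaa => bbabbaa
  | ccaacbba => ccbba
  | bbbbbcacac => bbbbbacac => bbbbbaac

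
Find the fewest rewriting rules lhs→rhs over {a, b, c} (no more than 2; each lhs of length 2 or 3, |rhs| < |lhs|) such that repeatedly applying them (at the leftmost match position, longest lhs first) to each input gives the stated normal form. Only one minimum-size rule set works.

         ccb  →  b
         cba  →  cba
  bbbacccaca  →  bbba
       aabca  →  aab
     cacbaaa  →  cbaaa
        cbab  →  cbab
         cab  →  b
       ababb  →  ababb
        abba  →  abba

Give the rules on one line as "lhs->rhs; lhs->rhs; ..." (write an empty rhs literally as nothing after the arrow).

  | ccb => b
  | cba
  | bbbacccaca => bbbacaca => bbbaca => bbba
  | aabca => aab

ca->; cc->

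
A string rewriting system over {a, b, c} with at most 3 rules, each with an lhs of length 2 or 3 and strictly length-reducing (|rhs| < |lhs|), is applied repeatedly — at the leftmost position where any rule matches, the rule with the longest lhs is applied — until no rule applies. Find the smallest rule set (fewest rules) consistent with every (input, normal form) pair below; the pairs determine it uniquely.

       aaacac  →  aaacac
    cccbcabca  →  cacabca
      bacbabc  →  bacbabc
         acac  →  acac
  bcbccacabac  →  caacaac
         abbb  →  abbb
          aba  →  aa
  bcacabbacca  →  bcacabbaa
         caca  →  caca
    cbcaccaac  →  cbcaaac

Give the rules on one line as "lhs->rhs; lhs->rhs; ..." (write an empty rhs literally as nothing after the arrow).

  | aaacac
  | cccbcabca => bcbcabca => cacabca
  | bacbabc
  | acac

aba->aa; bcb->ca; cc->b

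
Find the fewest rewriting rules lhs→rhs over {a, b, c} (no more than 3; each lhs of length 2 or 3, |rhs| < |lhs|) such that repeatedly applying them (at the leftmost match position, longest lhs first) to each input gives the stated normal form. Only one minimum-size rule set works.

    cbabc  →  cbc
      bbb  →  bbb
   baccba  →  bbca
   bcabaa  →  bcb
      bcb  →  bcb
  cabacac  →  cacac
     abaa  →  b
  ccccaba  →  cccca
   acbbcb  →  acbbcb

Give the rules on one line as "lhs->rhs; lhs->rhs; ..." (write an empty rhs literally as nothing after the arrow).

  | cbabc => cbc
  | bbb
  | baccba => baaca => bbca
  | bcabaa => bcaa => bcb

aa->b; ab->; ccb->ac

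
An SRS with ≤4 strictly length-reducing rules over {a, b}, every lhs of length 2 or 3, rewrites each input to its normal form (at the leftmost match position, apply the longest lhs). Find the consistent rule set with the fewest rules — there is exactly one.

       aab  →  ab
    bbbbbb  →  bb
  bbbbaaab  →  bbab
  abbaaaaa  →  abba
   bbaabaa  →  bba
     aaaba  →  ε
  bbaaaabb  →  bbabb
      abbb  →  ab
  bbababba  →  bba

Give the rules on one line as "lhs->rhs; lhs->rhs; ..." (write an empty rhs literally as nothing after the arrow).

  | aab => ab
  | bbbbbb => bbbb => bb
  | bbbbaaab => bbaaab => bbaab => bbab
  | abbaaaaa => abbaaaa => abbaaa => abbaa => abba

aa->a; aba->; bbb->b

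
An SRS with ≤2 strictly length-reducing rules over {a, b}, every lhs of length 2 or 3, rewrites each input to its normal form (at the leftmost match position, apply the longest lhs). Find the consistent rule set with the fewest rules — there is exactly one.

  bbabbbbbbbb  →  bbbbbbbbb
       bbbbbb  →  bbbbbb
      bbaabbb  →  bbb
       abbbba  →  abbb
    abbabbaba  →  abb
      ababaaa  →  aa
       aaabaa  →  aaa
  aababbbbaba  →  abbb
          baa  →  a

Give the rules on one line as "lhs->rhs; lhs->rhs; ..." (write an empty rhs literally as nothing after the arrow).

  | bbabbbbbbbb => bbbbbbbbb
  | bbbbbb
  | bbaabbb => babbb => bbb
  | abbbba => abbb

aba->; ba->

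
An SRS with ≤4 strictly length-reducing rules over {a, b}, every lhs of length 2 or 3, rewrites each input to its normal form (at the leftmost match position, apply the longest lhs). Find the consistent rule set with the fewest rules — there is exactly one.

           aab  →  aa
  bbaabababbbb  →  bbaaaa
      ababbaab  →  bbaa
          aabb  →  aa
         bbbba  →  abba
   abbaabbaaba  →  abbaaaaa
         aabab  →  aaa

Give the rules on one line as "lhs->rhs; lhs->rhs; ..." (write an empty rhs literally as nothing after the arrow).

  | aab => aa
  | bbaabababbbb => bbaaababbbb => bbaaaabbbb => bbaaaabbb => bbaaaabb => bbaaaab => bbaaaa
  | ababbaab => bbaab => bbaa
  | aabb => aab => aa

aab->aa; aba->; bbb->ab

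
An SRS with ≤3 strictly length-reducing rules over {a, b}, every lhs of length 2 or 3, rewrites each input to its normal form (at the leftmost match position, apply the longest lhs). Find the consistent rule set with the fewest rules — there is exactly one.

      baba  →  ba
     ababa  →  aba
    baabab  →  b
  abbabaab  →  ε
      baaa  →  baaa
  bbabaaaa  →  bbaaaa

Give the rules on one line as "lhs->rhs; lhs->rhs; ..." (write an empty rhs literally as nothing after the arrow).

aab->; abb->a; bab->b

  | baba => ba
  | ababa => aba
  | baabab => bab => b
  | abbabaab => aabaab => aab => ε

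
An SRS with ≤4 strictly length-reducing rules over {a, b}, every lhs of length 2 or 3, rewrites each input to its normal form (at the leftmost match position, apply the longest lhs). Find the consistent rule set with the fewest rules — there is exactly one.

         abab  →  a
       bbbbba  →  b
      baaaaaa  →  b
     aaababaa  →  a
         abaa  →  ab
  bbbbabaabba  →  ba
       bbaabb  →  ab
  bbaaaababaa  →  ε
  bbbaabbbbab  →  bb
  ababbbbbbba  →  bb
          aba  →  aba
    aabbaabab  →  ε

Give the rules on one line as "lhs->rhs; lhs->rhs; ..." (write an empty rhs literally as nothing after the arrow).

  | abab => a
  | bbbbba => bbbab => babb => b
  | baaaaaa => baaaa => baa => b
  | aaababaa => ababaa => aaa => a

aa->; aab->; bab->; bba->ab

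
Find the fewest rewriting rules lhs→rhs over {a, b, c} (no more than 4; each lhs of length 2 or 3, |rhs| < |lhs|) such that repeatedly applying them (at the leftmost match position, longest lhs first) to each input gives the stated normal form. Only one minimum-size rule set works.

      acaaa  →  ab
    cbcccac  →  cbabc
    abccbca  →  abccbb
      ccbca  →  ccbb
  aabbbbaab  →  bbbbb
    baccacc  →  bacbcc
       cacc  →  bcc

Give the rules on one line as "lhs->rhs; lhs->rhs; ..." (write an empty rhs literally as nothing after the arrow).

  | acaaa => abaa => ab
  | cbcccac => cbacac => cbabc
  | abccbca => abccbb
  | ccbca => ccbb

aa->; ca->b; ccc->ac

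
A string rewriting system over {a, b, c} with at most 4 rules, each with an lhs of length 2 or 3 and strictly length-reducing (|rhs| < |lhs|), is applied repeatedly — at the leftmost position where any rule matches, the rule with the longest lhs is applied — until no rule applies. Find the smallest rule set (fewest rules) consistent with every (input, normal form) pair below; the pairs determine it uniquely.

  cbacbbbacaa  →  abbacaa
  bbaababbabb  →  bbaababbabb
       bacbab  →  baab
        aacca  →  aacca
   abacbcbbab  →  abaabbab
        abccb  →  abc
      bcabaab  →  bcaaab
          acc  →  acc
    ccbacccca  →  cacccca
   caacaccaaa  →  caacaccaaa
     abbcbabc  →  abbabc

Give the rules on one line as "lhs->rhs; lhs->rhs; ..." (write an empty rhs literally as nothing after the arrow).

  | cbacbbbacaa => acbbbacaa => abbacaa
  | bbaababbabb
  | bacbab => baab
  | aacca

cab->ca; cb->; cbc->a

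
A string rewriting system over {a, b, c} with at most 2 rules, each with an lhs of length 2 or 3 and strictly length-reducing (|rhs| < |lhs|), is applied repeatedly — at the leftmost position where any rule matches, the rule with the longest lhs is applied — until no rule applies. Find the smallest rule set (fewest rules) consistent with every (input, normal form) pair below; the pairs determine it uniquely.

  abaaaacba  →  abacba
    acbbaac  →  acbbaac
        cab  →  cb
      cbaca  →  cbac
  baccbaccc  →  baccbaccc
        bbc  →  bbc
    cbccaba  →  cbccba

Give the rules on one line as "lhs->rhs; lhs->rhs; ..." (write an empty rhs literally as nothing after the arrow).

aaa->; ca->c

  | abaaaacba => abacba
  | acbbaac
  | cab => cb
  | cbaca => cbac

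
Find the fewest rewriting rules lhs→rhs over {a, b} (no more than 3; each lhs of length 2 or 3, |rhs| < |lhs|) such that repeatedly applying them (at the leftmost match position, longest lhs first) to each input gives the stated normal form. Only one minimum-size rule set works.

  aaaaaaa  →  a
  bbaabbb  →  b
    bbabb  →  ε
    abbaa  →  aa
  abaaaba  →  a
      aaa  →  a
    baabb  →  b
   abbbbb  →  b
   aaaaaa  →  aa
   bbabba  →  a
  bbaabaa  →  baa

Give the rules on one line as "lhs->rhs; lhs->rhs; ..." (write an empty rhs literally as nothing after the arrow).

  | aaaaaaa => aaaaa => aaa => a
  | bbaabbb => aabbb => abbb => bbb => b
  | bbabb => abb => bb => ε
  | abbaa => bbaa => aa

aaa->a; ab->b; bb->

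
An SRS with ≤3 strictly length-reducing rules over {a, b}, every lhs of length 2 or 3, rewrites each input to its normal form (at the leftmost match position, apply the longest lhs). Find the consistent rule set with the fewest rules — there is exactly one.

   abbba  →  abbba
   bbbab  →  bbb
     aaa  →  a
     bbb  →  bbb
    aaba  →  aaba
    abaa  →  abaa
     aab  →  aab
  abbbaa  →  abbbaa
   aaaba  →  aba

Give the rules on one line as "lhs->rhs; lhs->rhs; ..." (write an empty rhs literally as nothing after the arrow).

  | abbba
  | bbbab => bbb
  | aaa => a
  | bbb

aaa->a; bab->b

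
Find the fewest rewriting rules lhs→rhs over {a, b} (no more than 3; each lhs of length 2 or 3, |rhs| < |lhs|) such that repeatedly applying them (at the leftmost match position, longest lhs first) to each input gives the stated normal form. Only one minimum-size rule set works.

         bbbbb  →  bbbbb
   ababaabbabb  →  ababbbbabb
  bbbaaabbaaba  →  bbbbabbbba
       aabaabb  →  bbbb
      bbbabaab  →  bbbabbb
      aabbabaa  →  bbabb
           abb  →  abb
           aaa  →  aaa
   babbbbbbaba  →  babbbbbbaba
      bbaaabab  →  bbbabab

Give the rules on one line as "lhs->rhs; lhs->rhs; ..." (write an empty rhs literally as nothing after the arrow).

aab->b; baa->bb

  | bbbbb
  | ababaabbabb => ababbbbabb
  | bbbaaabbaaba => bbbbabbaaba => bbbbabbbba
  | aabaabb => baabb => bbbb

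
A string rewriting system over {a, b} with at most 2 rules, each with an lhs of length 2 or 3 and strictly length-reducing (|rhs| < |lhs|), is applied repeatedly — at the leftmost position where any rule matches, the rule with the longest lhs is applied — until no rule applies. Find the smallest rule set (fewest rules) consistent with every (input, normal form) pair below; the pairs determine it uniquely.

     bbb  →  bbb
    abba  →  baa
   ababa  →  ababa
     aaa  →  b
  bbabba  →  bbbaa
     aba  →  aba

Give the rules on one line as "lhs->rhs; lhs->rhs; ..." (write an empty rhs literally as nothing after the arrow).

  | bbb
  | abba => baa
  | ababa
  | aaa => b

aaa->b; abb->ba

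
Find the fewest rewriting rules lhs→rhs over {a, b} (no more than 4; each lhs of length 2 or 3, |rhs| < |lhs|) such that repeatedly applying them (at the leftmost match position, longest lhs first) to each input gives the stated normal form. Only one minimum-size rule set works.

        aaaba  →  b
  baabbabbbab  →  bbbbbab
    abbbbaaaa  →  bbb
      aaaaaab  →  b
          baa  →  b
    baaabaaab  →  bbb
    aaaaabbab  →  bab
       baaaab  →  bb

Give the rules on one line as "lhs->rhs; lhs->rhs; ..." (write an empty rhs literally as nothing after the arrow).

aa->; aba->b; abb->b

  | aaaba => aba => b
  | baabbabbbab => bbbabbbab => bbbbbab
  | abbbbaaaa => bbbaaaa => bbbaa => bbb
  | aaaaaab => aaaab => aab => b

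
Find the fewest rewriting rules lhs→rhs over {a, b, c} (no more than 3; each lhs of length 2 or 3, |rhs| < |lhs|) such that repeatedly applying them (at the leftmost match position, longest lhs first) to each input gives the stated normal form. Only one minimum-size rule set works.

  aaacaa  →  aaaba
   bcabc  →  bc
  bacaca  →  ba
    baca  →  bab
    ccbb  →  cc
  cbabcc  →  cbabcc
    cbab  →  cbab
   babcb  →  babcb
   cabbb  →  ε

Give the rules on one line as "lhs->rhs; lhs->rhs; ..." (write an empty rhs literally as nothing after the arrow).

  | aaacaa => aaaba
  | bcabc => bbbc => bc
  | bacaca => babca => babb => ba
  | baca => bab

bb->; ca->b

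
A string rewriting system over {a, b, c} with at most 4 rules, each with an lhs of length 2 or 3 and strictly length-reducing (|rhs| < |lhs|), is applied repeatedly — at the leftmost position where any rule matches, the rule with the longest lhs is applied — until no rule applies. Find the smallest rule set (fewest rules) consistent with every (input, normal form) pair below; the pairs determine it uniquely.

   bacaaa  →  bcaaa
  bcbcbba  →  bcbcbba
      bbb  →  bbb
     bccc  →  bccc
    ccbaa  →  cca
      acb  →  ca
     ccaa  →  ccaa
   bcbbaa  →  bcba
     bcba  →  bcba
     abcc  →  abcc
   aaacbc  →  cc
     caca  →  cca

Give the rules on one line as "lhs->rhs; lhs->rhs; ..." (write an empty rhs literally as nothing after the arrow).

ac->c; acb->ca; baa->a

  | bacaaa => bcaaa
  | bcbcbba
  | bbb
  | bccc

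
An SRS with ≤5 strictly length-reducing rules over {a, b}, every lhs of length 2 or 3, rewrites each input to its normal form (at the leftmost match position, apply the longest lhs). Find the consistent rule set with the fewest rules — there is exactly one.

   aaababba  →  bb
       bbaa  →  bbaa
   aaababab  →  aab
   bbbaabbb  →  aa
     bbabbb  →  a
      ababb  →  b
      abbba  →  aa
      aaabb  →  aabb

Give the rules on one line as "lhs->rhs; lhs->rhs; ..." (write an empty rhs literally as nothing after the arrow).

  | aaababba => aababba => abbbba => aba => bb
  | bbaa
  | aaababab => aababab => abbbab => aab
  | bbbaabbb => aabbb => aa

aaa->aa; aba->bb; bab->ab; bbb->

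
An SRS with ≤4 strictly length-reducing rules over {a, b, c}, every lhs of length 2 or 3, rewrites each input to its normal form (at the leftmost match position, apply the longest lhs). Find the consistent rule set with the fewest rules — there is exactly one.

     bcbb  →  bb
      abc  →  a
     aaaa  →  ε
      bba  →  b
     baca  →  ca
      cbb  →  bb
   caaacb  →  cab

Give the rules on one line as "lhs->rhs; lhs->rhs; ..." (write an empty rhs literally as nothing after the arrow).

  | bcbb => bb
  | abc => a
  | aaaa => aa => ε
  | bba => b

aa->; ba->; bc->; cb->b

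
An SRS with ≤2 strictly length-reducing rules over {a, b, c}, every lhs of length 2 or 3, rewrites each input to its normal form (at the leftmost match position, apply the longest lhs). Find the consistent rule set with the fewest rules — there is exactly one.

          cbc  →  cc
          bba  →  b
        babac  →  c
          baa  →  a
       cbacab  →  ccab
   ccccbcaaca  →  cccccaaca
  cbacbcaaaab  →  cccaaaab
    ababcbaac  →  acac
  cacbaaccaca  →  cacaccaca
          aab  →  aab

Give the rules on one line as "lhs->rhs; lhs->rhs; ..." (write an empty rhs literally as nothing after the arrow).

  | cbc => cc
  | bba => b
  | babac => bac => c
  | baa => a

ba->; bc->c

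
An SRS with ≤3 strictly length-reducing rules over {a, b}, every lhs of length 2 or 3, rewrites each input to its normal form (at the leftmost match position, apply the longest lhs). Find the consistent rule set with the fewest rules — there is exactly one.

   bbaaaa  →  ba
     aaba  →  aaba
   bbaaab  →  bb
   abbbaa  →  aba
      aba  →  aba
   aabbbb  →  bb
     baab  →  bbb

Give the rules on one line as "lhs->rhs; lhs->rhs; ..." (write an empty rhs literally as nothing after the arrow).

  | bbaaaa => abaaa => abba => ba
  | aaba
  | bbaaab => abaab => abbb => bb
  | abbbaa => bbaa => aba

abb->b; baa->bb; bba->ab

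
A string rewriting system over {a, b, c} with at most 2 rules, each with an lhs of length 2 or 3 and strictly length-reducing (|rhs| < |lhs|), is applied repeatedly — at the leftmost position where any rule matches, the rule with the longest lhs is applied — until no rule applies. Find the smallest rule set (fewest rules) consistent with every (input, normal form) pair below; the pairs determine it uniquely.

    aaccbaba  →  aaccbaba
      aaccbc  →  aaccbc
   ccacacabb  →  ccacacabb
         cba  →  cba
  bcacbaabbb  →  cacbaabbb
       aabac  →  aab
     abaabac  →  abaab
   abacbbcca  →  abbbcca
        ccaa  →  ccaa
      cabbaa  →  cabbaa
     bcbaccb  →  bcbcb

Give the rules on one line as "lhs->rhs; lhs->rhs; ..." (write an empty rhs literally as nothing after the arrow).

bac->b; bca->ca

  | aaccbaba
  | aaccbc
  | ccacacabb
  | cba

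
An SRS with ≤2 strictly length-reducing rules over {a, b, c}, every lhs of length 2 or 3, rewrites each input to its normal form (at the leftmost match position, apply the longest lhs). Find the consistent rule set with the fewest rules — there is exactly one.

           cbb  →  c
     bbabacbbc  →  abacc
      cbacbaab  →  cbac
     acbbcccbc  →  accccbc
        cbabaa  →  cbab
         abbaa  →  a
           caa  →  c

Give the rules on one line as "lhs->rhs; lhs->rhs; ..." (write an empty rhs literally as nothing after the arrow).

aa->; bb->

  | cbb => c
  | bbabacbbc => abacbbc => abacc
  | cbacbaab => cbacbb => cbac
  | acbbcccbc => accccbc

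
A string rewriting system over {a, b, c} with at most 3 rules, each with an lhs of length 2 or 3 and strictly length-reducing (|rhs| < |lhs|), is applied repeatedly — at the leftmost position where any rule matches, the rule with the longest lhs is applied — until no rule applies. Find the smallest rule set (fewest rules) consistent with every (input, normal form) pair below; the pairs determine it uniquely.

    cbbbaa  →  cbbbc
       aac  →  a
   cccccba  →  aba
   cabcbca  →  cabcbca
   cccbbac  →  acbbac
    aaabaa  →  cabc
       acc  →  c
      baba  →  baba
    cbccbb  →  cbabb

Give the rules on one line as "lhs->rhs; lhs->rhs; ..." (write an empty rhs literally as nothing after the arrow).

  | cbbbaa => cbbbc
  | aac => cc => a
  | cccccba => acccba => aacba => ccba => aba
  | cabcbca

aa->c; cc->a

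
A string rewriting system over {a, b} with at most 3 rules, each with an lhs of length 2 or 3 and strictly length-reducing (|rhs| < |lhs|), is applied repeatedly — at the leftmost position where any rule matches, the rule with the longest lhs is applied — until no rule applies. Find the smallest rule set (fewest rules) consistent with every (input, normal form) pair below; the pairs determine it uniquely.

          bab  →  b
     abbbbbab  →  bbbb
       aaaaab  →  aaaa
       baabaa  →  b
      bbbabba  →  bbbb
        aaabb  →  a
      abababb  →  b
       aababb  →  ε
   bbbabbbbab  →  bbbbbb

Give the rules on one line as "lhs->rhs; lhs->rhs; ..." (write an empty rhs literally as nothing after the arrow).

  | bab => b
  | abbbbbab => bbbbab => bbbb
  | aaaaab => aaaa
  | baabaa => babaa => baa => ba => b

ab->; ba->b; bab->b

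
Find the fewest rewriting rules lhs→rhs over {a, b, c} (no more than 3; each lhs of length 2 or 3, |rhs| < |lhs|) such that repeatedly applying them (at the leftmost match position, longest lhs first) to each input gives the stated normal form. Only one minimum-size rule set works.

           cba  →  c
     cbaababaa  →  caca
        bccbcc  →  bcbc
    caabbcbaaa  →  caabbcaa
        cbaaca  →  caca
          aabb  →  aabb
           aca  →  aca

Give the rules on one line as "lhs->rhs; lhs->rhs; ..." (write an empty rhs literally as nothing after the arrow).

  | cba => cc => c
  | cbaababaa => ccababaa => cababaa => cacbaa => cacca => caca
  | bccbcc => bcbcc => bcbc
  | caabbcbaaa => caabbccaa => caabbcaa

ba->c; cc->c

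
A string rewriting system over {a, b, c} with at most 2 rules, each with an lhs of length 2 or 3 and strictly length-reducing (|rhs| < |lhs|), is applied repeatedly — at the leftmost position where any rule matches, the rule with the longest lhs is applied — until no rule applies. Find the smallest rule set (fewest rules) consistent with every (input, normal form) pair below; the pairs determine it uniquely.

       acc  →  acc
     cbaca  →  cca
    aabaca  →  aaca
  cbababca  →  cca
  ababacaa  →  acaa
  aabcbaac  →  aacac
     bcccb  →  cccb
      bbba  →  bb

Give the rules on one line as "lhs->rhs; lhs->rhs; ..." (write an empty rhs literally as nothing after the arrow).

  | acc
  | cbaca => cca
  | aabaca => aaca
  | cbababca => cbabca => cbca => cca

ba->; bc->c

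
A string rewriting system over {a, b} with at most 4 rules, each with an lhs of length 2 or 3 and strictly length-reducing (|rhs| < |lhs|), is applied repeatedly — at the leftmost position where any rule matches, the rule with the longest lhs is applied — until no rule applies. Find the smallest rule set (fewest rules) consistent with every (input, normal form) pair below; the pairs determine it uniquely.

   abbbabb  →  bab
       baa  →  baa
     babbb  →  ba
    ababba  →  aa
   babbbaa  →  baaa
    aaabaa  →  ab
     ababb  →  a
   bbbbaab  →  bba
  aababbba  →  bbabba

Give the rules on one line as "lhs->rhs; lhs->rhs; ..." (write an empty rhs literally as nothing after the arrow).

aab->ba; aba->ab; bbb->

  | abbbabb => aabb => bab
  | baa
  | babbb => ba
  | ababba => abbba => aa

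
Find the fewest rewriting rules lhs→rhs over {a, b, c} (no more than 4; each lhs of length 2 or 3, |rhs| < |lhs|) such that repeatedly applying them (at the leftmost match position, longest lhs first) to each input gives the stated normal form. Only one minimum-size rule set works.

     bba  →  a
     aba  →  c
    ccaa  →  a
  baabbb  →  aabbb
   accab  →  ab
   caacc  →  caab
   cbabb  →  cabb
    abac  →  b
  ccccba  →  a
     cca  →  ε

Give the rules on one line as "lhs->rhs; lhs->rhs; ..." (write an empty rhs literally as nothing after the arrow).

aba->c; ba->a; cc->b; cca->

  | bba => ba => a
  | aba => c
  | ccaa => a
  | baabbb => aabbb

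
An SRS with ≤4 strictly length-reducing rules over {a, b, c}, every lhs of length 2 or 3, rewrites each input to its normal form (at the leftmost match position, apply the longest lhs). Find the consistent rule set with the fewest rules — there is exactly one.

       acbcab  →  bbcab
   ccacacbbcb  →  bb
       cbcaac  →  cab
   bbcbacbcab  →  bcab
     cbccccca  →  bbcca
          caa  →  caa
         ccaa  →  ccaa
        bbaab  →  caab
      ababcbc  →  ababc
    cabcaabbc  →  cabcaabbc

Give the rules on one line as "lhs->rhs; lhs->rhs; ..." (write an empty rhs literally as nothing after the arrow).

  | acbcab => bbcab
  | ccacacbbcb => ccbacbbcb => cacbbcb => cbbbcb => bbcb => bb
  | cbcaac => caac => cab
  | bbcbacbcab => bbacbcab => cacbcab => cbbcab => bcab

ac->b; bba->ca; cb->; ccc->bb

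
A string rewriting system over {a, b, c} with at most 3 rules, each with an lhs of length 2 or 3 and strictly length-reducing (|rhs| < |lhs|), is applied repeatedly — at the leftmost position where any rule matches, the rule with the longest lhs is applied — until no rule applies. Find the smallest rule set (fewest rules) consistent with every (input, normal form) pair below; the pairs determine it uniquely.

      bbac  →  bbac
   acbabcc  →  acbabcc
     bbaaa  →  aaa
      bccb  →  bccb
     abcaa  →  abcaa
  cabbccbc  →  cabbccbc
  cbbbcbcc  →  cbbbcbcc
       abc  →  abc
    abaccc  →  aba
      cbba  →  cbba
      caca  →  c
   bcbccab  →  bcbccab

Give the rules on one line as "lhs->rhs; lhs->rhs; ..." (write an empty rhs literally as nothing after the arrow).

  | bbac
  | acbabcc
  | bbaaa => baaa => aaa
  | bccb

aca->; baa->aa; ccc->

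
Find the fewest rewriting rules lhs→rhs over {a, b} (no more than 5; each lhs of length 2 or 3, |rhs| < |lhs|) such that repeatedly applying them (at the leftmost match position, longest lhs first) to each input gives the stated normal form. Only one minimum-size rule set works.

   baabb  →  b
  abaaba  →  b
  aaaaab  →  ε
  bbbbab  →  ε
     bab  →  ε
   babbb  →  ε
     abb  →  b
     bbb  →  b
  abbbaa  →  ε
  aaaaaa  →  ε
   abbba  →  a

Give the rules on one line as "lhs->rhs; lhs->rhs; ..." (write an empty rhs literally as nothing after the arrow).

  | baabb => babb => bbb => b
  | abaaba => aaba => ba => b
  | aaaaab => aaab => ab => ε
  | bbbbab => bbab => ab => ε

aa->; ab->; ba->b; bb->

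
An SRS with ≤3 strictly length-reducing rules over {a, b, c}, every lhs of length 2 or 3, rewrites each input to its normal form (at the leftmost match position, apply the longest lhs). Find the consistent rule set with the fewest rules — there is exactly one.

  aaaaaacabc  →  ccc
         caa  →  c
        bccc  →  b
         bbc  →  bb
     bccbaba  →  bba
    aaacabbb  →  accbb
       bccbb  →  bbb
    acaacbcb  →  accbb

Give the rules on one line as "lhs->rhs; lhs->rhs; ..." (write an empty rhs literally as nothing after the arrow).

  | aaaaaacabc => aaaacabc => aacabc => cabc => ccc
  | caa => c
  | bccc => bcc => bc => b
  | bbc => bb

aa->; ab->c; bc->b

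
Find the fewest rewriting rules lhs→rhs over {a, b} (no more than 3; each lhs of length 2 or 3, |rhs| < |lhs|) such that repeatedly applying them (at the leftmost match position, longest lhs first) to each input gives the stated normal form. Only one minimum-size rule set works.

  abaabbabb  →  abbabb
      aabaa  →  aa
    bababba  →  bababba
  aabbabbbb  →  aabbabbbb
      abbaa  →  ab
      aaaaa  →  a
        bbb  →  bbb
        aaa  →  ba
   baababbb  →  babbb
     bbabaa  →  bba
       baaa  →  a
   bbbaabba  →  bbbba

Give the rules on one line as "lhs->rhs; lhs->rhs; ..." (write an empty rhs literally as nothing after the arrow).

aaa->ba; baa->

  | abaabbabb => abbabb
  | aabaa => aa
  | bababba
  | aabbabbbb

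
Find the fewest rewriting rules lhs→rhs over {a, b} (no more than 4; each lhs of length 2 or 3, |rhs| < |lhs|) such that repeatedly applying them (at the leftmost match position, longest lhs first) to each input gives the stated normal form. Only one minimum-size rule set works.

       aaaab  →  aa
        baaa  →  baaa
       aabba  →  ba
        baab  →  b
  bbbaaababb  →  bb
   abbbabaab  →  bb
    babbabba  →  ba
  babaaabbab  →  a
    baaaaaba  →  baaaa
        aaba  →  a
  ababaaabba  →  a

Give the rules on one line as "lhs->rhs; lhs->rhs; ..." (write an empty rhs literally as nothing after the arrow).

aab->; abb->bb; bab->; bba->b

  | aaaab => aa
  | baaa
  | aabba => ba
  | baab => b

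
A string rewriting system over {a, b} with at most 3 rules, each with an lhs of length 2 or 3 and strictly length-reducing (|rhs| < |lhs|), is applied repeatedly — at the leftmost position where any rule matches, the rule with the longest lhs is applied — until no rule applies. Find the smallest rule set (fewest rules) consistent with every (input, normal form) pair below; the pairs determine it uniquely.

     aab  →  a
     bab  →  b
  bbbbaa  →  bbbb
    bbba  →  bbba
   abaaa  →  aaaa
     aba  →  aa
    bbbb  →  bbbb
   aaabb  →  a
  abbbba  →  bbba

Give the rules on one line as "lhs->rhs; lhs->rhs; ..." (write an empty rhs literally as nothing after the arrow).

  | aab => a
  | bab => b
  | bbbbaa => bbbb
  | bbba

ab->; aba->aa; baa->b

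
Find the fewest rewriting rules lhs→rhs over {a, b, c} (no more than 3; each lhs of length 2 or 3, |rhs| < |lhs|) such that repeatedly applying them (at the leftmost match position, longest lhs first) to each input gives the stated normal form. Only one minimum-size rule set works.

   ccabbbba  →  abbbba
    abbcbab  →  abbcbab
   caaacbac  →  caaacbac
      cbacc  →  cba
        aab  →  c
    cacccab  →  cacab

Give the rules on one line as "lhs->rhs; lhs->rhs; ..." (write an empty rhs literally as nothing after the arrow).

  | ccabbbba => abbbba
  | abbcbab
  | caaacbac
  | cbacc => cba

aab->c; cc->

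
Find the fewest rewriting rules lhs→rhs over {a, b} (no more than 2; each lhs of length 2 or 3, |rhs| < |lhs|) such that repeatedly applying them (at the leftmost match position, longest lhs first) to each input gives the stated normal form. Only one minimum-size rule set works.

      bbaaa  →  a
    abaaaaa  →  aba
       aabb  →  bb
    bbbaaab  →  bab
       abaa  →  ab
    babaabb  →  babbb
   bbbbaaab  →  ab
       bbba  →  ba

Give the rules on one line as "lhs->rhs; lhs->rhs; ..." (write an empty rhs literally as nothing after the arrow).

  | bbaaa => aaa => a
  | abaaaaa => abaaa => aba
  | aabb => bb
  | bbbaaab => baaab => bab

aa->; bba->a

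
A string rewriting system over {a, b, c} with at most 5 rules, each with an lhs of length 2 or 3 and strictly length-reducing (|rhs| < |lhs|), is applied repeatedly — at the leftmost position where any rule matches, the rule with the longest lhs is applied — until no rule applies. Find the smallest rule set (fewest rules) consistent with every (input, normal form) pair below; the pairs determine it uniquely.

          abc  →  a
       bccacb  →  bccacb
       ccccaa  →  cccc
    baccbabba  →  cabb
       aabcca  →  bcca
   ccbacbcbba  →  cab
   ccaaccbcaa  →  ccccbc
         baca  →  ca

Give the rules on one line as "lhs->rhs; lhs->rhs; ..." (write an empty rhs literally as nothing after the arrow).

aa->; abc->a; ba->; cba->ab

  | abc => a
  | bccacb
  | ccccaa => cccc
  | baccbabba => ccbabba => cabbba => cabb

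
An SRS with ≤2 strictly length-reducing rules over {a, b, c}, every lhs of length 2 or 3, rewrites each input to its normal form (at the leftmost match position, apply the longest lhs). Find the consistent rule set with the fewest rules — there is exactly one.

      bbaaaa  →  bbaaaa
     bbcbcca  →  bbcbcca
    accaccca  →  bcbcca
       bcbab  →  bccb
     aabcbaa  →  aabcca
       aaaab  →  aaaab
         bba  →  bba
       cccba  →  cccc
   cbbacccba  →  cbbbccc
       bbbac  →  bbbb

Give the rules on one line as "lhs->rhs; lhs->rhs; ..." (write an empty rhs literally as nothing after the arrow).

  | bbaaaa
  | bbcbcca
  | accaccca => bcaccca => bcbcca
  | bcbab => bccb

ac->b; cba->cc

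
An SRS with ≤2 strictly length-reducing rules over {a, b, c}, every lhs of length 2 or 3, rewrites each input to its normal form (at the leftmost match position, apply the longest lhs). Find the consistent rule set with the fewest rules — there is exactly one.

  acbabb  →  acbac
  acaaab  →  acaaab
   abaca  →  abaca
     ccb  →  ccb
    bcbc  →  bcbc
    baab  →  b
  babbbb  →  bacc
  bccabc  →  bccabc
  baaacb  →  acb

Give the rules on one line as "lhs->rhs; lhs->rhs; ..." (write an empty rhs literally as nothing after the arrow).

baa->; bb->c

  | acbabb => acbac
  | acaaab
  | abaca
  | ccb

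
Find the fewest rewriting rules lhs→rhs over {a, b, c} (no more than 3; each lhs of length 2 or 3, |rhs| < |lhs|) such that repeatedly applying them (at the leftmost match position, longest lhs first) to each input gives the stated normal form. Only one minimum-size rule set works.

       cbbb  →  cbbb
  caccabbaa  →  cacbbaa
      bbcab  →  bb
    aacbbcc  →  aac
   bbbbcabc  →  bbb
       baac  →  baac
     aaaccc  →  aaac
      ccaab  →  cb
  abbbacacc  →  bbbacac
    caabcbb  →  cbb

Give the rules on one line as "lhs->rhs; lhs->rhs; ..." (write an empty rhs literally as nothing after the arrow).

ab->b; bc->; cc->c

  | cbbb
  | caccabbaa => cacabbaa => cacbbaa
  | bbcab => bab => bb
  | aacbbcc => aacbc => aac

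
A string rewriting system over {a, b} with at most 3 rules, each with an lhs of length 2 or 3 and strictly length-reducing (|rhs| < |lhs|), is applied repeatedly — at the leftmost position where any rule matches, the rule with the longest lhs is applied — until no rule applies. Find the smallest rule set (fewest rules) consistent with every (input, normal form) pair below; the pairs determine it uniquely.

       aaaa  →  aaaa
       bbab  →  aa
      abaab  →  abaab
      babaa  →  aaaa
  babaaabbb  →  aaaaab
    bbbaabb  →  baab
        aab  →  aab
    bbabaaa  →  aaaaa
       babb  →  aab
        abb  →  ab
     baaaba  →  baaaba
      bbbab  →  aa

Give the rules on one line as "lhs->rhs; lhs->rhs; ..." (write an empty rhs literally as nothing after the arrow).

bab->aa; bb->b

  | aaaa
  | bbab => bab => aa
  | abaab
  | babaa => aaaa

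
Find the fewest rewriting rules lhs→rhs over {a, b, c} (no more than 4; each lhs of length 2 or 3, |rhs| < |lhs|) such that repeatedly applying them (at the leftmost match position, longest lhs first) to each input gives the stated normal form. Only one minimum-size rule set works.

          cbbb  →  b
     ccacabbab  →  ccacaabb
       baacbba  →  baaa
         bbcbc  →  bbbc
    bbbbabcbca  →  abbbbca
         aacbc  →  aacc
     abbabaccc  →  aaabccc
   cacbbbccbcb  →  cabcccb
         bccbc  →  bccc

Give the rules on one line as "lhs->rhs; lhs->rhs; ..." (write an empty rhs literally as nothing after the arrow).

  | cbbb => b
  | ccacabbab => ccacaabb
  | baacbba => baaa
  | bbcbc => bbbc

bba->ab; bcb->bb; cbb->; cbc->cc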